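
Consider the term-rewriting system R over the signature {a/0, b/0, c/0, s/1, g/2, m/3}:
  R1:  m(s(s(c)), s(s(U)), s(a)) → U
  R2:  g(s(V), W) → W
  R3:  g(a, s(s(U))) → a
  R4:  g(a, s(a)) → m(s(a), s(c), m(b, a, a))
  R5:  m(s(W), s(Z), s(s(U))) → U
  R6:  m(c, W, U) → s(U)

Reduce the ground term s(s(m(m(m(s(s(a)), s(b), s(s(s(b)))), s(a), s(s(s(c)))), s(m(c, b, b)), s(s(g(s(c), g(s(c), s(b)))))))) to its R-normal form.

s(s(s(b)))

1. s(s(m(m(m(s(s(a)), s(b), s(s(s(b)))), s(a), s(s(s(c)))), s(m(c, b, b)), s(s(g(s(c), g(s(c), s(b))))))))  →  s(s(m(m(s(b), s(a), s(s(s(c)))), s(m(c, b, b)), s(s(g(s(c), g(s(c), s(b))))))))   [R5 at 1.1.1.1]
2. s(s(m(m(s(b), s(a), s(s(s(c)))), s(m(c, b, b)), s(s(g(s(c), g(s(c), s(b))))))))  →  s(s(m(s(c), s(m(c, b, b)), s(s(g(s(c), g(s(c), s(b))))))))   [R5 at 1.1.1]
3. s(s(m(s(c), s(m(c, b, b)), s(s(g(s(c), g(s(c), s(b))))))))  →  s(s(g(s(c), g(s(c), s(b)))))   [R5 at 1.1]
4. s(s(g(s(c), g(s(c), s(b)))))  →  s(s(g(s(c), s(b))))   [R2 at 1.1]
5. s(s(g(s(c), s(b))))  →  s(s(s(b)))   [R2 at 1.1]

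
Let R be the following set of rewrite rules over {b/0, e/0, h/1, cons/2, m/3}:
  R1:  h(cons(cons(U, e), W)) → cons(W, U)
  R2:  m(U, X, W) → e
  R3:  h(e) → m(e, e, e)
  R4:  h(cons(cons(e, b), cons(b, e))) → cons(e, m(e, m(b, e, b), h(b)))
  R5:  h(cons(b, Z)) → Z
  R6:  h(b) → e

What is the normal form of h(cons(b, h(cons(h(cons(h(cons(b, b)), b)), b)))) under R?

b

1. h(cons(b, h(cons(h(cons(h(cons(b, b)), b)), b))))  →  h(cons(h(cons(h(cons(b, b)), b)), b))   [R5 at ε]
2. h(cons(h(cons(h(cons(b, b)), b)), b))  →  h(cons(h(cons(b, b)), b))   [R5 at 1.1.1.1]
3. h(cons(h(cons(b, b)), b))  →  h(cons(b, b))   [R5 at 1.1]
4. h(cons(b, b))  →  b   [R5 at ε]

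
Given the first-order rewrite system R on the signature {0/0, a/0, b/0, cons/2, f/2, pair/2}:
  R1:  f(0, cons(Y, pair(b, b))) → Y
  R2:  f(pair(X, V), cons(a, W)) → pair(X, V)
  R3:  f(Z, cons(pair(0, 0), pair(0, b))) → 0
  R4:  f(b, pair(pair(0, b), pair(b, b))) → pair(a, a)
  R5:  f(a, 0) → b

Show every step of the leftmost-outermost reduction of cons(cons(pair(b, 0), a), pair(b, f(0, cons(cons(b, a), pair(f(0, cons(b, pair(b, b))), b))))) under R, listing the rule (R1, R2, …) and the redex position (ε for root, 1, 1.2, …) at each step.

1. cons(cons(pair(b, 0), a), pair(b, f(0, cons(cons(b, a), pair(f(0, cons(b, pair(b, b))), b)))))  →  cons(cons(pair(b, 0), a), pair(b, f(0, cons(cons(b, a), pair(b, b)))))   [R1 at 2.2.2.2.1]
2. cons(cons(pair(b, 0), a), pair(b, f(0, cons(cons(b, a), pair(b, b)))))  →  cons(cons(pair(b, 0), a), pair(b, cons(b, a)))   [R1 at 2.2]

cons(cons(pair(b, 0), a), pair(b, cons(b, a)))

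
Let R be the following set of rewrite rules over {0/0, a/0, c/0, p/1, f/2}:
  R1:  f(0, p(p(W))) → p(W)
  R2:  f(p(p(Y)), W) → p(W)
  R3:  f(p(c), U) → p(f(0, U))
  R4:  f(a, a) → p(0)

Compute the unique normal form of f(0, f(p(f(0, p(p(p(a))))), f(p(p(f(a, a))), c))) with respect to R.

1. f(0, f(p(f(0, p(p(p(a))))), f(p(p(f(a, a))), c)))  →  f(0, f(p(p(p(a))), f(p(p(f(a, a))), c)))   [R1 at 2.1.1]
2. f(0, f(p(p(p(a))), f(p(p(f(a, a))), c)))  →  f(0, p(f(p(p(f(a, a))), c)))   [R2 at 2]
3. f(0, p(f(p(p(f(a, a))), c)))  →  f(0, p(p(c)))   [R2 at 2.1]
4. f(0, p(p(c)))  →  p(c)   [R1 at ε]

p(c)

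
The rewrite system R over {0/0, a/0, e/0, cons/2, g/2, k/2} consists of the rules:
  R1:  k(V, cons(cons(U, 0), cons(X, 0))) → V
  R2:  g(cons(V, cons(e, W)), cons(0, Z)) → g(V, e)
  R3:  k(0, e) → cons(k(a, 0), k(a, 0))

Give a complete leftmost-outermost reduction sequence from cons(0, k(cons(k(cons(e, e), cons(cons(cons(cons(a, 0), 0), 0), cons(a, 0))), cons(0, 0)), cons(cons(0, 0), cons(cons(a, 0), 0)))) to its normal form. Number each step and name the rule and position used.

cons(0, cons(cons(e, e), cons(0, 0)))

1. cons(0, k(cons(k(cons(e, e), cons(cons(cons(cons(a, 0), 0), 0), cons(a, 0))), cons(0, 0)), cons(cons(0, 0), cons(cons(a, 0), 0))))  →  cons(0, cons(k(cons(e, e), cons(cons(cons(cons(a, 0), 0), 0), cons(a, 0))), cons(0, 0)))   [R1 at 2]
2. cons(0, cons(k(cons(e, e), cons(cons(cons(cons(a, 0), 0), 0), cons(a, 0))), cons(0, 0)))  →  cons(0, cons(cons(e, e), cons(0, 0)))   [R1 at 2.1]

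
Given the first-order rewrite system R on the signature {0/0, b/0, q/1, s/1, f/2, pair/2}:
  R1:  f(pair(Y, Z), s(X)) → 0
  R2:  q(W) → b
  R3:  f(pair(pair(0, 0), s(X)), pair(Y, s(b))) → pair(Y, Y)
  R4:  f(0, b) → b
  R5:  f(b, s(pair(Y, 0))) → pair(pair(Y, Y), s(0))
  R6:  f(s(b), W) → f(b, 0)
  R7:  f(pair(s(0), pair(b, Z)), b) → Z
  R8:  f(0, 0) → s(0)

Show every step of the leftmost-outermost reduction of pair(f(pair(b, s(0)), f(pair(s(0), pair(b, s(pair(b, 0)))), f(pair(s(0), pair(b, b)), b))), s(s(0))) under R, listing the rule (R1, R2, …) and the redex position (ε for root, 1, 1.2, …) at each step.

1. pair(f(pair(b, s(0)), f(pair(s(0), pair(b, s(pair(b, 0)))), f(pair(s(0), pair(b, b)), b))), s(s(0)))  →  pair(f(pair(b, s(0)), f(pair(s(0), pair(b, s(pair(b, 0)))), b)), s(s(0)))   [R7 at 1.2.2]
2. pair(f(pair(b, s(0)), f(pair(s(0), pair(b, s(pair(b, 0)))), b)), s(s(0)))  →  pair(f(pair(b, s(0)), s(pair(b, 0))), s(s(0)))   [R7 at 1.2]
3. pair(f(pair(b, s(0)), s(pair(b, 0))), s(s(0)))  →  pair(0, s(s(0)))   [R1 at 1]

pair(0, s(s(0)))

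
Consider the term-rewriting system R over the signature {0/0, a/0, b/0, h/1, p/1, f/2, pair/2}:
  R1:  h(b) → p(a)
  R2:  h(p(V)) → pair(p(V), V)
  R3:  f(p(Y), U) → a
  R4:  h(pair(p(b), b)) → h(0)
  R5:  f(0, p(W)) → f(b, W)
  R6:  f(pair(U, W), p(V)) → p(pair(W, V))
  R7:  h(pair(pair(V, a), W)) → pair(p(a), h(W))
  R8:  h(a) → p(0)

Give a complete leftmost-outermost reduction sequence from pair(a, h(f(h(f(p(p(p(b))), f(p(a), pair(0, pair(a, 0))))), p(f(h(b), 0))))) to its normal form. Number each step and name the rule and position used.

pair(a, p(0))

1. pair(a, h(f(h(f(p(p(p(b))), f(p(a), pair(0, pair(a, 0))))), p(f(h(b), 0)))))  →  pair(a, h(f(h(a), p(f(h(b), 0)))))   [R3 at 2.1.1.1]
2. pair(a, h(f(h(a), p(f(h(b), 0)))))  →  pair(a, h(f(p(0), p(f(h(b), 0)))))   [R8 at 2.1.1]
3. pair(a, h(f(p(0), p(f(h(b), 0)))))  →  pair(a, h(a))   [R3 at 2.1]
4. pair(a, h(a))  →  pair(a, p(0))   [R8 at 2]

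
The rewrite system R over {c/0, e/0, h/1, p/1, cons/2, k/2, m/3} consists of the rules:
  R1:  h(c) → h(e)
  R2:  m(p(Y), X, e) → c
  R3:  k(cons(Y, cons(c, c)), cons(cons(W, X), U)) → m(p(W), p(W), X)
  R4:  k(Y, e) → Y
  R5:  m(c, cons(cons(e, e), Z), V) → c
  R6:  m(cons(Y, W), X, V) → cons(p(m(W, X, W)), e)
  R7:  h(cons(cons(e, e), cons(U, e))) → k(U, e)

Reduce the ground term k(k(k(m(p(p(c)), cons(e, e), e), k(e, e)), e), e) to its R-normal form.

c

1. k(k(k(m(p(p(c)), cons(e, e), e), k(e, e)), e), e)  →  k(k(m(p(p(c)), cons(e, e), e), k(e, e)), e)   [R4 at ε]
2. k(k(m(p(p(c)), cons(e, e), e), k(e, e)), e)  →  k(m(p(p(c)), cons(e, e), e), k(e, e))   [R4 at ε]
3. k(m(p(p(c)), cons(e, e), e), k(e, e))  →  k(c, k(e, e))   [R2 at 1]
4. k(c, k(e, e))  →  k(c, e)   [R4 at 2]
5. k(c, e)  →  c   [R4 at ε]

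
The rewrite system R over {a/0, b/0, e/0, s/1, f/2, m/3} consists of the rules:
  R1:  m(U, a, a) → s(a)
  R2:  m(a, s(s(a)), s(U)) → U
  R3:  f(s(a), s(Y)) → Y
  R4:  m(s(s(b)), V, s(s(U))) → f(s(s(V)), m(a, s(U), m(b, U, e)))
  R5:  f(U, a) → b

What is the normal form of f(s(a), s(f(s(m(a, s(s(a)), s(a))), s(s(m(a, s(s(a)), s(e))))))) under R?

1. f(s(a), s(f(s(m(a, s(s(a)), s(a))), s(s(m(a, s(s(a)), s(e)))))))  →  f(s(m(a, s(s(a)), s(a))), s(s(m(a, s(s(a)), s(e)))))   [R3 at ε]
2. f(s(m(a, s(s(a)), s(a))), s(s(m(a, s(s(a)), s(e)))))  →  f(s(a), s(s(m(a, s(s(a)), s(e)))))   [R2 at 1.1]
3. f(s(a), s(s(m(a, s(s(a)), s(e)))))  →  s(m(a, s(s(a)), s(e)))   [R3 at ε]
4. s(m(a, s(s(a)), s(e)))  →  s(e)   [R2 at 1]

s(e)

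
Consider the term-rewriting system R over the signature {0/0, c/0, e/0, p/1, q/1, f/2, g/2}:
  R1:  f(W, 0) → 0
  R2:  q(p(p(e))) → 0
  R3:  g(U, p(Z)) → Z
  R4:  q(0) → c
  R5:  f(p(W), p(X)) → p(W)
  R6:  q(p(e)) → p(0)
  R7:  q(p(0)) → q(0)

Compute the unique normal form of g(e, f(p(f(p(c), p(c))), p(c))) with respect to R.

p(c)

1. g(e, f(p(f(p(c), p(c))), p(c)))  →  g(e, p(f(p(c), p(c))))   [R5 at 2]
2. g(e, p(f(p(c), p(c))))  →  f(p(c), p(c))   [R3 at ε]
3. f(p(c), p(c))  →  p(c)   [R5 at ε]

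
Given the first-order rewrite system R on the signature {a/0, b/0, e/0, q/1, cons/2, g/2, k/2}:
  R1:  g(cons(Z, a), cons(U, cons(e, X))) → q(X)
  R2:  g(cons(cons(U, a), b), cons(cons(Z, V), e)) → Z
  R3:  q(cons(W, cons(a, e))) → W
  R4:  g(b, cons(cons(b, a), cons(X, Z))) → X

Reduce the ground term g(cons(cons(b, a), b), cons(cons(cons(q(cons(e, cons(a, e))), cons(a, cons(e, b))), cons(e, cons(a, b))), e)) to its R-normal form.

cons(e, cons(a, cons(e, b)))

1. g(cons(cons(b, a), b), cons(cons(cons(q(cons(e, cons(a, e))), cons(a, cons(e, b))), cons(e, cons(a, b))), e))  →  cons(q(cons(e, cons(a, e))), cons(a, cons(e, b)))   [R2 at ε]
2. cons(q(cons(e, cons(a, e))), cons(a, cons(e, b)))  →  cons(e, cons(a, cons(e, b)))   [R3 at 1]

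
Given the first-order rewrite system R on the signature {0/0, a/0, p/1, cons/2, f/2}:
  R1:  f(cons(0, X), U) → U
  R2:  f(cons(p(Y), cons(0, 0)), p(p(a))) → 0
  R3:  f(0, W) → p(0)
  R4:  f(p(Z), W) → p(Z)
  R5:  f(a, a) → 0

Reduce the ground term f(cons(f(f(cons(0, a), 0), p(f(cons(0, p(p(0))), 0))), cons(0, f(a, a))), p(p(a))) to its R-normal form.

1. f(cons(f(f(cons(0, a), 0), p(f(cons(0, p(p(0))), 0))), cons(0, f(a, a))), p(p(a)))  →  f(cons(f(0, p(f(cons(0, p(p(0))), 0))), cons(0, f(a, a))), p(p(a)))   [R1 at 1.1.1]
2. f(cons(f(0, p(f(cons(0, p(p(0))), 0))), cons(0, f(a, a))), p(p(a)))  →  f(cons(p(0), cons(0, f(a, a))), p(p(a)))   [R3 at 1.1]
3. f(cons(p(0), cons(0, f(a, a))), p(p(a)))  →  f(cons(p(0), cons(0, 0)), p(p(a)))   [R5 at 1.2.2]
4. f(cons(p(0), cons(0, 0)), p(p(a)))  →  0   [R2 at ε]

0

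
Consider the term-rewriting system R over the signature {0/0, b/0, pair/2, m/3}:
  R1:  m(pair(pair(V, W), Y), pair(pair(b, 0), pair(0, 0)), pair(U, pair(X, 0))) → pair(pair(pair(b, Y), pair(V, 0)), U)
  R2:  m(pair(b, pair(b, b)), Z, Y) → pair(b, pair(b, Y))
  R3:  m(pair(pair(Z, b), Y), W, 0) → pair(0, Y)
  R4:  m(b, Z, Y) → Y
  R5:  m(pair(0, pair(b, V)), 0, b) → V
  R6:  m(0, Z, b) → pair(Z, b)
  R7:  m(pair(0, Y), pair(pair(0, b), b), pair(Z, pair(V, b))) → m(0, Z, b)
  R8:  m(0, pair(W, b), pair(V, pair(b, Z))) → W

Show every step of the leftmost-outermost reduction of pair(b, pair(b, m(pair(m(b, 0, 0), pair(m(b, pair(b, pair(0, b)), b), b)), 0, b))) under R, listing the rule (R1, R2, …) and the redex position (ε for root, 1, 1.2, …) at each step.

1. pair(b, pair(b, m(pair(m(b, 0, 0), pair(m(b, pair(b, pair(0, b)), b), b)), 0, b)))  →  pair(b, pair(b, m(pair(0, pair(m(b, pair(b, pair(0, b)), b), b)), 0, b)))   [R4 at 2.2.1.1]
2. pair(b, pair(b, m(pair(0, pair(m(b, pair(b, pair(0, b)), b), b)), 0, b)))  →  pair(b, pair(b, m(pair(0, pair(b, b)), 0, b)))   [R4 at 2.2.1.2.1]
3. pair(b, pair(b, m(pair(0, pair(b, b)), 0, b)))  →  pair(b, pair(b, b))   [R5 at 2.2]

pair(b, pair(b, b))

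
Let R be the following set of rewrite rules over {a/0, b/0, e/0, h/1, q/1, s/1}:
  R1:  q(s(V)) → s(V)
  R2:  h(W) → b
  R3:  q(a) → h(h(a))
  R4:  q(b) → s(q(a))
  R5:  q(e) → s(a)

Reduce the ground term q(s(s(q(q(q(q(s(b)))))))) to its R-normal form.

1. q(s(s(q(q(q(q(s(b))))))))  →  s(s(q(q(q(q(s(b)))))))   [R1 at ε]
2. s(s(q(q(q(q(s(b)))))))  →  s(s(q(q(q(s(b))))))   [R1 at 1.1.1.1.1]
3. s(s(q(q(q(s(b))))))  →  s(s(q(q(s(b)))))   [R1 at 1.1.1.1]
4. s(s(q(q(s(b)))))  →  s(s(q(s(b))))   [R1 at 1.1.1]
5. s(s(q(s(b))))  →  s(s(s(b)))   [R1 at 1.1]

s(s(s(b)))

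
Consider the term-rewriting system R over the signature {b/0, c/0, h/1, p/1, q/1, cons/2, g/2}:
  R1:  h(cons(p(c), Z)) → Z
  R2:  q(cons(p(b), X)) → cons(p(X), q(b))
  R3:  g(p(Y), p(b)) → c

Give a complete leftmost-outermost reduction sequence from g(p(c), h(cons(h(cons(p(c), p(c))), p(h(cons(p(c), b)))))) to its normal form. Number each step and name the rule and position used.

1. g(p(c), h(cons(h(cons(p(c), p(c))), p(h(cons(p(c), b))))))  →  g(p(c), h(cons(p(c), p(h(cons(p(c), b))))))   [R1 at 2.1.1]
2. g(p(c), h(cons(p(c), p(h(cons(p(c), b))))))  →  g(p(c), p(h(cons(p(c), b))))   [R1 at 2]
3. g(p(c), p(h(cons(p(c), b))))  →  g(p(c), p(b))   [R1 at 2.1]
4. g(p(c), p(b))  →  c   [R3 at ε]

c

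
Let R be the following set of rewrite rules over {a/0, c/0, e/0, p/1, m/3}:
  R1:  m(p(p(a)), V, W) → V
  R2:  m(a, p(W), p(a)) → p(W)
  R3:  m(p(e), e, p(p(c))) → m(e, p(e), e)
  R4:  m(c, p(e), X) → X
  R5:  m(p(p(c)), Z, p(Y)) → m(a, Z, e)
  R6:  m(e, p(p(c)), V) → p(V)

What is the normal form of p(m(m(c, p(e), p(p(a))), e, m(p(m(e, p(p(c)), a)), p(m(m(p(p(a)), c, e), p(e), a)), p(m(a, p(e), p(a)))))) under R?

p(e)

1. p(m(m(c, p(e), p(p(a))), e, m(p(m(e, p(p(c)), a)), p(m(m(p(p(a)), c, e), p(e), a)), p(m(a, p(e), p(a))))))  →  p(m(p(p(a)), e, m(p(m(e, p(p(c)), a)), p(m(m(p(p(a)), c, e), p(e), a)), p(m(a, p(e), p(a))))))   [R4 at 1.1]
2. p(m(p(p(a)), e, m(p(m(e, p(p(c)), a)), p(m(m(p(p(a)), c, e), p(e), a)), p(m(a, p(e), p(a))))))  →  p(e)   [R1 at 1]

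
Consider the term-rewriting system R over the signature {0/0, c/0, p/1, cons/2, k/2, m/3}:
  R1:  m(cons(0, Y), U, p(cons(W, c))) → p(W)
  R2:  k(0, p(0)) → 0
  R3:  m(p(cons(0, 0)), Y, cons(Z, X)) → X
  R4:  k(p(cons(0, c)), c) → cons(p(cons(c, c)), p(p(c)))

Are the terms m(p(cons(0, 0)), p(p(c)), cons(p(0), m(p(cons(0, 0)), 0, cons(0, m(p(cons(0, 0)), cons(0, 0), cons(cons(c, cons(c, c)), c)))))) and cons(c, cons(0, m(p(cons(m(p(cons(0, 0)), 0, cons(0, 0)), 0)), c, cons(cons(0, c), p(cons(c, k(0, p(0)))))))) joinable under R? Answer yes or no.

Reduce t₁ = m(p(cons(0, 0)), p(p(c)), cons(p(0), m(p(cons(0, 0)), 0, cons(0, m(p(cons(0, 0)), cons(0, 0), cons(cons(c, cons(c, c)), c)))))):
1. m(p(cons(0, 0)), p(p(c)), cons(p(0), m(p(cons(0, 0)), 0, cons(0, m(p(cons(0, 0)), cons(0, 0), cons(cons(c, cons(c, c)), c))))))  →  m(p(cons(0, 0)), 0, cons(0, m(p(cons(0, 0)), cons(0, 0), cons(cons(c, cons(c, c)), c))))   [R3 at ε]
2. m(p(cons(0, 0)), 0, cons(0, m(p(cons(0, 0)), cons(0, 0), cons(cons(c, cons(c, c)), c))))  →  m(p(cons(0, 0)), cons(0, 0), cons(cons(c, cons(c, c)), c))   [R3 at ε]
3. m(p(cons(0, 0)), cons(0, 0), cons(cons(c, cons(c, c)), c))  →  c   [R3 at ε]

Reduce t₂ = cons(c, cons(0, m(p(cons(m(p(cons(0, 0)), 0, cons(0, 0)), 0)), c, cons(cons(0, c), p(cons(c, k(0, p(0)))))))):
1. cons(c, cons(0, m(p(cons(m(p(cons(0, 0)), 0, cons(0, 0)), 0)), c, cons(cons(0, c), p(cons(c, k(0, p(0))))))))  →  cons(c, cons(0, m(p(cons(0, 0)), c, cons(cons(0, c), p(cons(c, k(0, p(0))))))))   [R3 at 2.2.1.1.1]
2. cons(c, cons(0, m(p(cons(0, 0)), c, cons(cons(0, c), p(cons(c, k(0, p(0))))))))  →  cons(c, cons(0, p(cons(c, k(0, p(0))))))   [R3 at 2.2]
3. cons(c, cons(0, p(cons(c, k(0, p(0))))))  →  cons(c, cons(0, p(cons(c, 0))))   [R2 at 2.2.1.2]

no — NF(t₁) = c, NF(t₂) = cons(c, cons(0, p(cons(c, 0))))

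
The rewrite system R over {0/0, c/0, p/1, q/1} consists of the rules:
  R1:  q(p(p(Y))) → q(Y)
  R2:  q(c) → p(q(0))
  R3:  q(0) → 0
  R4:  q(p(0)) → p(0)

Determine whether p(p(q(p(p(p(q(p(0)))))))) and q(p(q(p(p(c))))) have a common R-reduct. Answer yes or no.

no — NF(t₁) = p(p(0)), NF(t₂) = 0

Reduce t₁ = p(p(q(p(p(p(q(p(0)))))))):
1. p(p(q(p(p(p(q(p(0))))))))  →  p(p(q(p(q(p(0))))))   [R1 at 1.1]
2. p(p(q(p(q(p(0))))))  →  p(p(q(p(p(0)))))   [R4 at 1.1.1.1]
3. p(p(q(p(p(0)))))  →  p(p(q(0)))   [R1 at 1.1]
4. p(p(q(0)))  →  p(p(0))   [R3 at 1.1]

Reduce t₂ = q(p(q(p(p(c))))):
1. q(p(q(p(p(c)))))  →  q(p(q(c)))   [R1 at 1.1]
2. q(p(q(c)))  →  q(p(p(q(0))))   [R2 at 1.1]
3. q(p(p(q(0))))  →  q(q(0))   [R1 at ε]
4. q(q(0))  →  q(0)   [R3 at 1]
5. q(0)  →  0   [R3 at ε]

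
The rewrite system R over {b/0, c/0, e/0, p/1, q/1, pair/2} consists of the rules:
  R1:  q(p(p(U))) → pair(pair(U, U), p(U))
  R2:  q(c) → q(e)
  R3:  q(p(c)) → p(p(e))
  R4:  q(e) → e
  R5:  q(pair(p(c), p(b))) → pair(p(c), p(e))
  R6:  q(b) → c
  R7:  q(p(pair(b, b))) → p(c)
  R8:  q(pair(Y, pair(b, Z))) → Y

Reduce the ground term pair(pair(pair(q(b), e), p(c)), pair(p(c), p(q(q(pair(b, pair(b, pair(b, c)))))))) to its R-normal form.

1. pair(pair(pair(q(b), e), p(c)), pair(p(c), p(q(q(pair(b, pair(b, pair(b, c))))))))  →  pair(pair(pair(c, e), p(c)), pair(p(c), p(q(q(pair(b, pair(b, pair(b, c))))))))   [R6 at 1.1.1]
2. pair(pair(pair(c, e), p(c)), pair(p(c), p(q(q(pair(b, pair(b, pair(b, c))))))))  →  pair(pair(pair(c, e), p(c)), pair(p(c), p(q(b))))   [R8 at 2.2.1.1]
3. pair(pair(pair(c, e), p(c)), pair(p(c), p(q(b))))  →  pair(pair(pair(c, e), p(c)), pair(p(c), p(c)))   [R6 at 2.2.1]

pair(pair(pair(c, e), p(c)), pair(p(c), p(c)))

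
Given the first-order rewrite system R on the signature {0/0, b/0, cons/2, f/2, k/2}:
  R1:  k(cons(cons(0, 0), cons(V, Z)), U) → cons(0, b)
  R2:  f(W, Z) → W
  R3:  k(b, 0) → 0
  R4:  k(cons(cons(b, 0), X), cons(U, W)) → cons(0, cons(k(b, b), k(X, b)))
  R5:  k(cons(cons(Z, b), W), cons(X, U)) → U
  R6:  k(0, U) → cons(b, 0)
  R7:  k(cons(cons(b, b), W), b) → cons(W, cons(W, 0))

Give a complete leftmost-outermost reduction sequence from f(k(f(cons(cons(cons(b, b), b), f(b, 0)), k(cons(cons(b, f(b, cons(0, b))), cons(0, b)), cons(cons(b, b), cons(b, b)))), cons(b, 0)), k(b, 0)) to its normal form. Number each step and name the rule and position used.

1. f(k(f(cons(cons(cons(b, b), b), f(b, 0)), k(cons(cons(b, f(b, cons(0, b))), cons(0, b)), cons(cons(b, b), cons(b, b)))), cons(b, 0)), k(b, 0))  →  k(f(cons(cons(cons(b, b), b), f(b, 0)), k(cons(cons(b, f(b, cons(0, b))), cons(0, b)), cons(cons(b, b), cons(b, b)))), cons(b, 0))   [R2 at ε]
2. k(f(cons(cons(cons(b, b), b), f(b, 0)), k(cons(cons(b, f(b, cons(0, b))), cons(0, b)), cons(cons(b, b), cons(b, b)))), cons(b, 0))  →  k(cons(cons(cons(b, b), b), f(b, 0)), cons(b, 0))   [R2 at 1]
3. k(cons(cons(cons(b, b), b), f(b, 0)), cons(b, 0))  →  0   [R5 at ε]

0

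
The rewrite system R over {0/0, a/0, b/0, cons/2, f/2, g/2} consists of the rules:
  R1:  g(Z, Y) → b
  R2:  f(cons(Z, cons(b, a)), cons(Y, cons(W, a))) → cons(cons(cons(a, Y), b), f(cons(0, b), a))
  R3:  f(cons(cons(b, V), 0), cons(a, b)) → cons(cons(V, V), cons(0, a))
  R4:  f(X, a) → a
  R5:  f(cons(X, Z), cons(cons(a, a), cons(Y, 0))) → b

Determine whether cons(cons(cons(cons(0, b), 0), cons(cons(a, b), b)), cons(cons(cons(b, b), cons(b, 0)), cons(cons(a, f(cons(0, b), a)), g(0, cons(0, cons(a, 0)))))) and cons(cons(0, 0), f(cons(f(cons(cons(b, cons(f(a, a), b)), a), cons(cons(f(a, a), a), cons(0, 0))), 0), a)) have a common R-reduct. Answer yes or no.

Reduce t₁ = cons(cons(cons(cons(0, b), 0), cons(cons(a, b), b)), cons(cons(cons(b, b), cons(b, 0)), cons(cons(a, f(cons(0, b), a)), g(0, cons(0, cons(a, 0)))))):
1. cons(cons(cons(cons(0, b), 0), cons(cons(a, b), b)), cons(cons(cons(b, b), cons(b, 0)), cons(cons(a, f(cons(0, b), a)), g(0, cons(0, cons(a, 0))))))  →  cons(cons(cons(cons(0, b), 0), cons(cons(a, b), b)), cons(cons(cons(b, b), cons(b, 0)), cons(cons(a, a), g(0, cons(0, cons(a, 0))))))   [R4 at 2.2.1.2]
2. cons(cons(cons(cons(0, b), 0), cons(cons(a, b), b)), cons(cons(cons(b, b), cons(b, 0)), cons(cons(a, a), g(0, cons(0, cons(a, 0))))))  →  cons(cons(cons(cons(0, b), 0), cons(cons(a, b), b)), cons(cons(cons(b, b), cons(b, 0)), cons(cons(a, a), b)))   [R1 at 2.2.2]

Reduce t₂ = cons(cons(0, 0), f(cons(f(cons(cons(b, cons(f(a, a), b)), a), cons(cons(f(a, a), a), cons(0, 0))), 0), a)):
1. cons(cons(0, 0), f(cons(f(cons(cons(b, cons(f(a, a), b)), a), cons(cons(f(a, a), a), cons(0, 0))), 0), a))  →  cons(cons(0, 0), a)   [R4 at 2]

no — NF(t₁) = cons(cons(cons(cons(0, b), 0), cons(cons(a, b), b)), cons(cons(cons(b, b), cons(b, 0)), cons(cons(a, a), b))), NF(t₂) = cons(cons(0, 0), a)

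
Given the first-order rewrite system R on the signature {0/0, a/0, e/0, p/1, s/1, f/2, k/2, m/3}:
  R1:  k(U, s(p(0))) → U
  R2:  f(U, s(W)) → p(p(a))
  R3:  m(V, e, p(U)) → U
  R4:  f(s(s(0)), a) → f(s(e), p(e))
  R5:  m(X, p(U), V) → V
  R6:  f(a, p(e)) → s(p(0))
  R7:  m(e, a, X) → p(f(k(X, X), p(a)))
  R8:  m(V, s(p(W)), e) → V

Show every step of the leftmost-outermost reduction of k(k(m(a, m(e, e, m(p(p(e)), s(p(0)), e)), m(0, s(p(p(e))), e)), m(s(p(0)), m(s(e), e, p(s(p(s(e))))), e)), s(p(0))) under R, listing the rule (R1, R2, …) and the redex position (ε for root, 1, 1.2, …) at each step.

0

1. k(k(m(a, m(e, e, m(p(p(e)), s(p(0)), e)), m(0, s(p(p(e))), e)), m(s(p(0)), m(s(e), e, p(s(p(s(e))))), e)), s(p(0)))  →  k(m(a, m(e, e, m(p(p(e)), s(p(0)), e)), m(0, s(p(p(e))), e)), m(s(p(0)), m(s(e), e, p(s(p(s(e))))), e))   [R1 at ε]
2. k(m(a, m(e, e, m(p(p(e)), s(p(0)), e)), m(0, s(p(p(e))), e)), m(s(p(0)), m(s(e), e, p(s(p(s(e))))), e))  →  k(m(a, m(e, e, p(p(e))), m(0, s(p(p(e))), e)), m(s(p(0)), m(s(e), e, p(s(p(s(e))))), e))   [R8 at 1.2.3]
3. k(m(a, m(e, e, p(p(e))), m(0, s(p(p(e))), e)), m(s(p(0)), m(s(e), e, p(s(p(s(e))))), e))  →  k(m(a, p(e), m(0, s(p(p(e))), e)), m(s(p(0)), m(s(e), e, p(s(p(s(e))))), e))   [R3 at 1.2]
4. k(m(a, p(e), m(0, s(p(p(e))), e)), m(s(p(0)), m(s(e), e, p(s(p(s(e))))), e))  →  k(m(0, s(p(p(e))), e), m(s(p(0)), m(s(e), e, p(s(p(s(e))))), e))   [R5 at 1]
5. k(m(0, s(p(p(e))), e), m(s(p(0)), m(s(e), e, p(s(p(s(e))))), e))  →  k(0, m(s(p(0)), m(s(e), e, p(s(p(s(e))))), e))   [R8 at 1]
6. k(0, m(s(p(0)), m(s(e), e, p(s(p(s(e))))), e))  →  k(0, m(s(p(0)), s(p(s(e))), e))   [R3 at 2.2]
7. k(0, m(s(p(0)), s(p(s(e))), e))  →  k(0, s(p(0)))   [R8 at 2]
8. k(0, s(p(0)))  →  0   [R1 at ε]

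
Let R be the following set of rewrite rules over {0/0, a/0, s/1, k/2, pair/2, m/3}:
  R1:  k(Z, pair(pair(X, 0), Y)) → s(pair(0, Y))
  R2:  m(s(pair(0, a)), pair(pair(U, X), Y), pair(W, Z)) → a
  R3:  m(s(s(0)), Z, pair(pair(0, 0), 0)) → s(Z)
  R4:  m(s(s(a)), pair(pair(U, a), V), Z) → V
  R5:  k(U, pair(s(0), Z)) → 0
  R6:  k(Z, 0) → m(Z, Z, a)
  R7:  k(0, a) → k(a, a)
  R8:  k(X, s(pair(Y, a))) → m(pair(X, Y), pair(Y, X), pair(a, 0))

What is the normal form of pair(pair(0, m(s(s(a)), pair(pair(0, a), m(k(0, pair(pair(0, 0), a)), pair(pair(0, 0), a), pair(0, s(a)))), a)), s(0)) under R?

pair(pair(0, a), s(0))

1. pair(pair(0, m(s(s(a)), pair(pair(0, a), m(k(0, pair(pair(0, 0), a)), pair(pair(0, 0), a), pair(0, s(a)))), a)), s(0))  →  pair(pair(0, m(k(0, pair(pair(0, 0), a)), pair(pair(0, 0), a), pair(0, s(a)))), s(0))   [R4 at 1.2]
2. pair(pair(0, m(k(0, pair(pair(0, 0), a)), pair(pair(0, 0), a), pair(0, s(a)))), s(0))  →  pair(pair(0, m(s(pair(0, a)), pair(pair(0, 0), a), pair(0, s(a)))), s(0))   [R1 at 1.2.1]
3. pair(pair(0, m(s(pair(0, a)), pair(pair(0, 0), a), pair(0, s(a)))), s(0))  →  pair(pair(0, a), s(0))   [R2 at 1.2]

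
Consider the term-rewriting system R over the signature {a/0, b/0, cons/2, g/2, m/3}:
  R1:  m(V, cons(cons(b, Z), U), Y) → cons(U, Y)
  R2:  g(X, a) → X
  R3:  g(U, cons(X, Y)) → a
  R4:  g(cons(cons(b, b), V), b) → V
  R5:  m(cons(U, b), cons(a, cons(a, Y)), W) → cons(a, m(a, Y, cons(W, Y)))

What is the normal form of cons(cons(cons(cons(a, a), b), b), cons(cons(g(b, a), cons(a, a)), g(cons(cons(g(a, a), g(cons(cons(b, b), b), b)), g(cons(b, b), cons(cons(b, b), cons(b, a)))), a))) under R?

cons(cons(cons(cons(a, a), b), b), cons(cons(b, cons(a, a)), cons(cons(a, b), a)))

1. cons(cons(cons(cons(a, a), b), b), cons(cons(g(b, a), cons(a, a)), g(cons(cons(g(a, a), g(cons(cons(b, b), b), b)), g(cons(b, b), cons(cons(b, b), cons(b, a)))), a)))  →  cons(cons(cons(cons(a, a), b), b), cons(cons(b, cons(a, a)), g(cons(cons(g(a, a), g(cons(cons(b, b), b), b)), g(cons(b, b), cons(cons(b, b), cons(b, a)))), a)))   [R2 at 2.1.1]
2. cons(cons(cons(cons(a, a), b), b), cons(cons(b, cons(a, a)), g(cons(cons(g(a, a), g(cons(cons(b, b), b), b)), g(cons(b, b), cons(cons(b, b), cons(b, a)))), a)))  →  cons(cons(cons(cons(a, a), b), b), cons(cons(b, cons(a, a)), cons(cons(g(a, a), g(cons(cons(b, b), b), b)), g(cons(b, b), cons(cons(b, b), cons(b, a))))))   [R2 at 2.2]
3. cons(cons(cons(cons(a, a), b), b), cons(cons(b, cons(a, a)), cons(cons(g(a, a), g(cons(cons(b, b), b), b)), g(cons(b, b), cons(cons(b, b), cons(b, a))))))  →  cons(cons(cons(cons(a, a), b), b), cons(cons(b, cons(a, a)), cons(cons(a, g(cons(cons(b, b), b), b)), g(cons(b, b), cons(cons(b, b), cons(b, a))))))   [R2 at 2.2.1.1]
4. cons(cons(cons(cons(a, a), b), b), cons(cons(b, cons(a, a)), cons(cons(a, g(cons(cons(b, b), b), b)), g(cons(b, b), cons(cons(b, b), cons(b, a))))))  →  cons(cons(cons(cons(a, a), b), b), cons(cons(b, cons(a, a)), cons(cons(a, b), g(cons(b, b), cons(cons(b, b), cons(b, a))))))   [R4 at 2.2.1.2]
5. cons(cons(cons(cons(a, a), b), b), cons(cons(b, cons(a, a)), cons(cons(a, b), g(cons(b, b), cons(cons(b, b), cons(b, a))))))  →  cons(cons(cons(cons(a, a), b), b), cons(cons(b, cons(a, a)), cons(cons(a, b), a)))   [R3 at 2.2.2]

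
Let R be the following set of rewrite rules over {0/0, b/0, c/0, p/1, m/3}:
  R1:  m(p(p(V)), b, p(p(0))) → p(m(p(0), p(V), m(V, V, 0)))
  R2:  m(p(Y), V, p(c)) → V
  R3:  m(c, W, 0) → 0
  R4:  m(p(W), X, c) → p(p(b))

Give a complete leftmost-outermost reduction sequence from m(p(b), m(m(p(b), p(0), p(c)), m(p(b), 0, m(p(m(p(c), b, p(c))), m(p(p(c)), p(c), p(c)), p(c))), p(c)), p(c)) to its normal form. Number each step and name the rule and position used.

0

1. m(p(b), m(m(p(b), p(0), p(c)), m(p(b), 0, m(p(m(p(c), b, p(c))), m(p(p(c)), p(c), p(c)), p(c))), p(c)), p(c))  →  m(m(p(b), p(0), p(c)), m(p(b), 0, m(p(m(p(c), b, p(c))), m(p(p(c)), p(c), p(c)), p(c))), p(c))   [R2 at ε]
2. m(m(p(b), p(0), p(c)), m(p(b), 0, m(p(m(p(c), b, p(c))), m(p(p(c)), p(c), p(c)), p(c))), p(c))  →  m(p(0), m(p(b), 0, m(p(m(p(c), b, p(c))), m(p(p(c)), p(c), p(c)), p(c))), p(c))   [R2 at 1]
3. m(p(0), m(p(b), 0, m(p(m(p(c), b, p(c))), m(p(p(c)), p(c), p(c)), p(c))), p(c))  →  m(p(b), 0, m(p(m(p(c), b, p(c))), m(p(p(c)), p(c), p(c)), p(c)))   [R2 at ε]
4. m(p(b), 0, m(p(m(p(c), b, p(c))), m(p(p(c)), p(c), p(c)), p(c)))  →  m(p(b), 0, m(p(p(c)), p(c), p(c)))   [R2 at 3]
5. m(p(b), 0, m(p(p(c)), p(c), p(c)))  →  m(p(b), 0, p(c))   [R2 at 3]
6. m(p(b), 0, p(c))  →  0   [R2 at ε]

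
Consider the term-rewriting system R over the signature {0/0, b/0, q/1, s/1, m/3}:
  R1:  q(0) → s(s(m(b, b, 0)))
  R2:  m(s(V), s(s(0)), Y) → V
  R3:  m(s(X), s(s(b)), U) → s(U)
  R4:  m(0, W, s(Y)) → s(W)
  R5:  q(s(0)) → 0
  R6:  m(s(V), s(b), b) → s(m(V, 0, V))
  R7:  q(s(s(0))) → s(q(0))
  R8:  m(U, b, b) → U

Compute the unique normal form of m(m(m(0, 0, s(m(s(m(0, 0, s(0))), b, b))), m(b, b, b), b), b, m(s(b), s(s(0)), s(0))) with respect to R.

s(0)

1. m(m(m(0, 0, s(m(s(m(0, 0, s(0))), b, b))), m(b, b, b), b), b, m(s(b), s(s(0)), s(0)))  →  m(m(s(0), m(b, b, b), b), b, m(s(b), s(s(0)), s(0)))   [R4 at 1.1]
2. m(m(s(0), m(b, b, b), b), b, m(s(b), s(s(0)), s(0)))  →  m(m(s(0), b, b), b, m(s(b), s(s(0)), s(0)))   [R8 at 1.2]
3. m(m(s(0), b, b), b, m(s(b), s(s(0)), s(0)))  →  m(s(0), b, m(s(b), s(s(0)), s(0)))   [R8 at 1]
4. m(s(0), b, m(s(b), s(s(0)), s(0)))  →  m(s(0), b, b)   [R2 at 3]
5. m(s(0), b, b)  →  s(0)   [R8 at ε]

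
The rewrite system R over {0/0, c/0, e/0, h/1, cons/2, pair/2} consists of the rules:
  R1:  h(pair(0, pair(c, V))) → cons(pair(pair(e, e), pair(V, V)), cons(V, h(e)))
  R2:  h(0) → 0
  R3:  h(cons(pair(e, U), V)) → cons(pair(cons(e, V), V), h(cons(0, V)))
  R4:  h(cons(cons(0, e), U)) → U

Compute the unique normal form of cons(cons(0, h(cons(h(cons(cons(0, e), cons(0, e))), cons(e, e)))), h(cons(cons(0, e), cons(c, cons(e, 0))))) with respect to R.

cons(cons(0, cons(e, e)), cons(c, cons(e, 0)))

1. cons(cons(0, h(cons(h(cons(cons(0, e), cons(0, e))), cons(e, e)))), h(cons(cons(0, e), cons(c, cons(e, 0)))))  →  cons(cons(0, h(cons(cons(0, e), cons(e, e)))), h(cons(cons(0, e), cons(c, cons(e, 0)))))   [R4 at 1.2.1.1]
2. cons(cons(0, h(cons(cons(0, e), cons(e, e)))), h(cons(cons(0, e), cons(c, cons(e, 0)))))  →  cons(cons(0, cons(e, e)), h(cons(cons(0, e), cons(c, cons(e, 0)))))   [R4 at 1.2]
3. cons(cons(0, cons(e, e)), h(cons(cons(0, e), cons(c, cons(e, 0)))))  →  cons(cons(0, cons(e, e)), cons(c, cons(e, 0)))   [R4 at 2]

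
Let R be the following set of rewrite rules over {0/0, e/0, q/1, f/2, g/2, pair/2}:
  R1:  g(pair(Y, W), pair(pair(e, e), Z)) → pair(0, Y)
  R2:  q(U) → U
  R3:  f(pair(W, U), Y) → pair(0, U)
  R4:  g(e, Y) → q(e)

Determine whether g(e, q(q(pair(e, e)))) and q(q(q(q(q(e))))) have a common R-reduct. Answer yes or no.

yes — NF(t₁) = e, NF(t₂) = e

Reduce t₁ = g(e, q(q(pair(e, e)))):
1. g(e, q(q(pair(e, e))))  →  q(e)   [R4 at ε]
2. q(e)  →  e   [R2 at ε]

Reduce t₂ = q(q(q(q(q(e))))):
1. q(q(q(q(q(e)))))  →  q(q(q(q(e))))   [R2 at ε]
2. q(q(q(q(e))))  →  q(q(q(e)))   [R2 at ε]
3. q(q(q(e)))  →  q(q(e))   [R2 at ε]
4. q(q(e))  →  q(e)   [R2 at ε]
5. q(e)  →  e   [R2 at ε]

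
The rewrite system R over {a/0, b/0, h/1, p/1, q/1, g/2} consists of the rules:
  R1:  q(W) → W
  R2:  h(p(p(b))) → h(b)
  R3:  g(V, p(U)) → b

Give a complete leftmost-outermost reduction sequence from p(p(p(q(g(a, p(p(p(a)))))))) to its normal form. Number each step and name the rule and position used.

1. p(p(p(q(g(a, p(p(p(a))))))))  →  p(p(p(g(a, p(p(p(a)))))))   [R1 at 1.1.1]
2. p(p(p(g(a, p(p(p(a)))))))  →  p(p(p(b)))   [R3 at 1.1.1]

p(p(p(b)))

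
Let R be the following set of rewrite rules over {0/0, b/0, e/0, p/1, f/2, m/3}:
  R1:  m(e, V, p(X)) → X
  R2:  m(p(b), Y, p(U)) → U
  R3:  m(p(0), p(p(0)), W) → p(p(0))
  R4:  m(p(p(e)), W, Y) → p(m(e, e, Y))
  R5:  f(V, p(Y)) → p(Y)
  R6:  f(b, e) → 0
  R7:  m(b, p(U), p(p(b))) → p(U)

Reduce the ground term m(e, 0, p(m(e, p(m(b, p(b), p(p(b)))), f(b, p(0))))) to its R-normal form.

0

1. m(e, 0, p(m(e, p(m(b, p(b), p(p(b)))), f(b, p(0)))))  →  m(e, p(m(b, p(b), p(p(b)))), f(b, p(0)))   [R1 at ε]
2. m(e, p(m(b, p(b), p(p(b)))), f(b, p(0)))  →  m(e, p(p(b)), f(b, p(0)))   [R7 at 2.1]
3. m(e, p(p(b)), f(b, p(0)))  →  m(e, p(p(b)), p(0))   [R5 at 3]
4. m(e, p(p(b)), p(0))  →  0   [R1 at ε]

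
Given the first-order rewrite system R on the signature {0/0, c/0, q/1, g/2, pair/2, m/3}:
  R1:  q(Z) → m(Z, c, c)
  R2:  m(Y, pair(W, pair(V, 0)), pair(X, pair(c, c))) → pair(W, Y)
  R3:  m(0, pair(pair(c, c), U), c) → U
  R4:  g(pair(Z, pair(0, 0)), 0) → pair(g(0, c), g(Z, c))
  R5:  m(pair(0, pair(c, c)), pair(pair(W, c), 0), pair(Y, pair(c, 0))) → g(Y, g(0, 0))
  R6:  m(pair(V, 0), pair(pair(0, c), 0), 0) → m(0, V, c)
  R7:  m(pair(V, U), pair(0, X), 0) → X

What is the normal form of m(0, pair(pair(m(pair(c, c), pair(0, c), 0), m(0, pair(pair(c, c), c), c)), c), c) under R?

c

1. m(0, pair(pair(m(pair(c, c), pair(0, c), 0), m(0, pair(pair(c, c), c), c)), c), c)  →  m(0, pair(pair(c, m(0, pair(pair(c, c), c), c)), c), c)   [R7 at 2.1.1]
2. m(0, pair(pair(c, m(0, pair(pair(c, c), c), c)), c), c)  →  m(0, pair(pair(c, c), c), c)   [R3 at 2.1.2]
3. m(0, pair(pair(c, c), c), c)  →  c   [R3 at ε]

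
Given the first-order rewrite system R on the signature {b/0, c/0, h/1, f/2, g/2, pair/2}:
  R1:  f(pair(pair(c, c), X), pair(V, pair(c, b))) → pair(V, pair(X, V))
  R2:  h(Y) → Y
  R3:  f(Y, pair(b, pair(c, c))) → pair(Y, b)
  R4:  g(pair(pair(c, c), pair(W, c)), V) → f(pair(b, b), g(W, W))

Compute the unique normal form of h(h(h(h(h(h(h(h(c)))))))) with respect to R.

1. h(h(h(h(h(h(h(h(c))))))))  →  h(h(h(h(h(h(h(c)))))))   [R2 at ε]
2. h(h(h(h(h(h(h(c)))))))  →  h(h(h(h(h(h(c))))))   [R2 at ε]
3. h(h(h(h(h(h(c))))))  →  h(h(h(h(h(c)))))   [R2 at ε]
4. h(h(h(h(h(c)))))  →  h(h(h(h(c))))   [R2 at ε]
5. h(h(h(h(c))))  →  h(h(h(c)))   [R2 at ε]
6. h(h(h(c)))  →  h(h(c))   [R2 at ε]
7. h(h(c))  →  h(c)   [R2 at ε]
8. h(c)  →  c   [R2 at ε]

c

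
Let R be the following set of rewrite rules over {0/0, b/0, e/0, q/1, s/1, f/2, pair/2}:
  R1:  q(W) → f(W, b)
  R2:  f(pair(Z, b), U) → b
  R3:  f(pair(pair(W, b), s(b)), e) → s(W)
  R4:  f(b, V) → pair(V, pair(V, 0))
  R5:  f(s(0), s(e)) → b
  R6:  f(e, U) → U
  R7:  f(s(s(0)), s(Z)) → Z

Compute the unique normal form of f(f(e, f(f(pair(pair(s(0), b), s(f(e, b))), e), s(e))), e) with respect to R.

1. f(f(e, f(f(pair(pair(s(0), b), s(f(e, b))), e), s(e))), e)  →  f(f(f(pair(pair(s(0), b), s(f(e, b))), e), s(e)), e)   [R6 at 1]
2. f(f(f(pair(pair(s(0), b), s(f(e, b))), e), s(e)), e)  →  f(f(f(pair(pair(s(0), b), s(b)), e), s(e)), e)   [R6 at 1.1.1.2.1]
3. f(f(f(pair(pair(s(0), b), s(b)), e), s(e)), e)  →  f(f(s(s(0)), s(e)), e)   [R3 at 1.1]
4. f(f(s(s(0)), s(e)), e)  →  f(e, e)   [R7 at 1]
5. f(e, e)  →  e   [R6 at ε]

e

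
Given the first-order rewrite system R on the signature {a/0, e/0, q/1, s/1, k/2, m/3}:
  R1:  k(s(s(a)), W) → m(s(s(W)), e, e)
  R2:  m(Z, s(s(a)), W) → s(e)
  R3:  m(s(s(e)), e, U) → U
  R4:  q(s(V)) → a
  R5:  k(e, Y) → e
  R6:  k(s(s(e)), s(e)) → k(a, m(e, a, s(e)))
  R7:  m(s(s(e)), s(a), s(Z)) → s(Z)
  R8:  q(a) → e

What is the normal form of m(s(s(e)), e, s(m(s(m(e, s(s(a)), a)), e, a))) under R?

s(a)

1. m(s(s(e)), e, s(m(s(m(e, s(s(a)), a)), e, a)))  →  s(m(s(m(e, s(s(a)), a)), e, a))   [R3 at ε]
2. s(m(s(m(e, s(s(a)), a)), e, a))  →  s(m(s(s(e)), e, a))   [R2 at 1.1.1]
3. s(m(s(s(e)), e, a))  →  s(a)   [R3 at 1]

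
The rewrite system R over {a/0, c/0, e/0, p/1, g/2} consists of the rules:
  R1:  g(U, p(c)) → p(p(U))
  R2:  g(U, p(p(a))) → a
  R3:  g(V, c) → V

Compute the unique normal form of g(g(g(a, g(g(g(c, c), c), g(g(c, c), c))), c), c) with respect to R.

1. g(g(g(a, g(g(g(c, c), c), g(g(c, c), c))), c), c)  →  g(g(a, g(g(g(c, c), c), g(g(c, c), c))), c)   [R3 at ε]
2. g(g(a, g(g(g(c, c), c), g(g(c, c), c))), c)  →  g(a, g(g(g(c, c), c), g(g(c, c), c)))   [R3 at ε]
3. g(a, g(g(g(c, c), c), g(g(c, c), c)))  →  g(a, g(g(c, c), g(g(c, c), c)))   [R3 at 2.1]
4. g(a, g(g(c, c), g(g(c, c), c)))  →  g(a, g(c, g(g(c, c), c)))   [R3 at 2.1]
5. g(a, g(c, g(g(c, c), c)))  →  g(a, g(c, g(c, c)))   [R3 at 2.2]
6. g(a, g(c, g(c, c)))  →  g(a, g(c, c))   [R3 at 2.2]
7. g(a, g(c, c))  →  g(a, c)   [R3 at 2]
8. g(a, c)  →  a   [R3 at ε]

a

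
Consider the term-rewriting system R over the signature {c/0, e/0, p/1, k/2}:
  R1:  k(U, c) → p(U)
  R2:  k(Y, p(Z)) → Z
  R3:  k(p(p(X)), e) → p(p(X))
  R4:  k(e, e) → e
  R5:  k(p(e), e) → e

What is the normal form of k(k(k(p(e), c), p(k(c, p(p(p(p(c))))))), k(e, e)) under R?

p(p(p(c)))

1. k(k(k(p(e), c), p(k(c, p(p(p(p(c))))))), k(e, e))  →  k(k(c, p(p(p(p(c))))), k(e, e))   [R2 at 1]
2. k(k(c, p(p(p(p(c))))), k(e, e))  →  k(p(p(p(c))), k(e, e))   [R2 at 1]
3. k(p(p(p(c))), k(e, e))  →  k(p(p(p(c))), e)   [R4 at 2]
4. k(p(p(p(c))), e)  →  p(p(p(c)))   [R3 at ε]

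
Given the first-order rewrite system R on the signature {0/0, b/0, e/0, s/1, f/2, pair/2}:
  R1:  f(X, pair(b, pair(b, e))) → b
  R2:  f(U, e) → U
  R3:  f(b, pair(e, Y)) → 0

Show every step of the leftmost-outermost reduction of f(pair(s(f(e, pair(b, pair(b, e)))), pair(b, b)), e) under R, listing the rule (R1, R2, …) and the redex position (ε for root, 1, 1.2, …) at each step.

pair(s(b), pair(b, b))

1. f(pair(s(f(e, pair(b, pair(b, e)))), pair(b, b)), e)  →  pair(s(f(e, pair(b, pair(b, e)))), pair(b, b))   [R2 at ε]
2. pair(s(f(e, pair(b, pair(b, e)))), pair(b, b))  →  pair(s(b), pair(b, b))   [R1 at 1.1]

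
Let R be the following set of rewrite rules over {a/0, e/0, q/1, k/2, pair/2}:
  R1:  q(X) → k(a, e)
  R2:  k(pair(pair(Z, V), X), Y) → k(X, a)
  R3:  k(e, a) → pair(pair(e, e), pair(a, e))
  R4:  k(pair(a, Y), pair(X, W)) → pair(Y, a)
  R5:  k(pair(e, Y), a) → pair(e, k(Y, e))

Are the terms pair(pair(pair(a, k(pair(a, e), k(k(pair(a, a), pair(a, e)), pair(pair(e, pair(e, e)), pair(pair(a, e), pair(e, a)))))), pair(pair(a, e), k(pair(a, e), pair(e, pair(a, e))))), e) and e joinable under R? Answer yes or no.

no — NF(t₁) = pair(pair(pair(a, pair(e, a)), pair(pair(a, e), pair(e, a))), e), NF(t₂) = e

Reduce t₁ = pair(pair(pair(a, k(pair(a, e), k(k(pair(a, a), pair(a, e)), pair(pair(e, pair(e, e)), pair(pair(a, e), pair(e, a)))))), pair(pair(a, e), k(pair(a, e), pair(e, pair(a, e))))), e):
1. pair(pair(pair(a, k(pair(a, e), k(k(pair(a, a), pair(a, e)), pair(pair(e, pair(e, e)), pair(pair(a, e), pair(e, a)))))), pair(pair(a, e), k(pair(a, e), pair(e, pair(a, e))))), e)  →  pair(pair(pair(a, k(pair(a, e), k(pair(a, a), pair(pair(e, pair(e, e)), pair(pair(a, e), pair(e, a)))))), pair(pair(a, e), k(pair(a, e), pair(e, pair(a, e))))), e)   [R4 at 1.1.2.2.1]
2. pair(pair(pair(a, k(pair(a, e), k(pair(a, a), pair(pair(e, pair(e, e)), pair(pair(a, e), pair(e, a)))))), pair(pair(a, e), k(pair(a, e), pair(e, pair(a, e))))), e)  →  pair(pair(pair(a, k(pair(a, e), pair(a, a))), pair(pair(a, e), k(pair(a, e), pair(e, pair(a, e))))), e)   [R4 at 1.1.2.2]
3. pair(pair(pair(a, k(pair(a, e), pair(a, a))), pair(pair(a, e), k(pair(a, e), pair(e, pair(a, e))))), e)  →  pair(pair(pair(a, pair(e, a)), pair(pair(a, e), k(pair(a, e), pair(e, pair(a, e))))), e)   [R4 at 1.1.2]
4. pair(pair(pair(a, pair(e, a)), pair(pair(a, e), k(pair(a, e), pair(e, pair(a, e))))), e)  →  pair(pair(pair(a, pair(e, a)), pair(pair(a, e), pair(e, a))), e)   [R4 at 1.2.2]

Reduce t₂ = e:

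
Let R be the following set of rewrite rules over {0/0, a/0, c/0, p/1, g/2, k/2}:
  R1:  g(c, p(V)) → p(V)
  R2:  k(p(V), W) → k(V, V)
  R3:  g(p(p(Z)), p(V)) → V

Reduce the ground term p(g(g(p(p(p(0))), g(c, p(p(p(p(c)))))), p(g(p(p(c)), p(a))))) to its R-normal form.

p(a)

1. p(g(g(p(p(p(0))), g(c, p(p(p(p(c)))))), p(g(p(p(c)), p(a)))))  →  p(g(g(p(p(p(0))), p(p(p(p(c))))), p(g(p(p(c)), p(a)))))   [R1 at 1.1.2]
2. p(g(g(p(p(p(0))), p(p(p(p(c))))), p(g(p(p(c)), p(a)))))  →  p(g(p(p(p(c))), p(g(p(p(c)), p(a)))))   [R3 at 1.1]
3. p(g(p(p(p(c))), p(g(p(p(c)), p(a)))))  →  p(g(p(p(c)), p(a)))   [R3 at 1]
4. p(g(p(p(c)), p(a)))  →  p(a)   [R3 at 1]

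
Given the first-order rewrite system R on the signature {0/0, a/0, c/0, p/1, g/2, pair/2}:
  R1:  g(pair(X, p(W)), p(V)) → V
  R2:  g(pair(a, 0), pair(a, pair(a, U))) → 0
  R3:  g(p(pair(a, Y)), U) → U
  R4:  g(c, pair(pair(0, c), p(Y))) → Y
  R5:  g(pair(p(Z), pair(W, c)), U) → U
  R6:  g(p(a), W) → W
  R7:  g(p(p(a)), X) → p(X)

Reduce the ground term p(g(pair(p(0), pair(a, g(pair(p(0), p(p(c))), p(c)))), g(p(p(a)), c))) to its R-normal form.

1. p(g(pair(p(0), pair(a, g(pair(p(0), p(p(c))), p(c)))), g(p(p(a)), c)))  →  p(g(pair(p(0), pair(a, c)), g(p(p(a)), c)))   [R1 at 1.1.2.2]
2. p(g(pair(p(0), pair(a, c)), g(p(p(a)), c)))  →  p(g(p(p(a)), c))   [R5 at 1]
3. p(g(p(p(a)), c))  →  p(p(c))   [R7 at 1]

p(p(c))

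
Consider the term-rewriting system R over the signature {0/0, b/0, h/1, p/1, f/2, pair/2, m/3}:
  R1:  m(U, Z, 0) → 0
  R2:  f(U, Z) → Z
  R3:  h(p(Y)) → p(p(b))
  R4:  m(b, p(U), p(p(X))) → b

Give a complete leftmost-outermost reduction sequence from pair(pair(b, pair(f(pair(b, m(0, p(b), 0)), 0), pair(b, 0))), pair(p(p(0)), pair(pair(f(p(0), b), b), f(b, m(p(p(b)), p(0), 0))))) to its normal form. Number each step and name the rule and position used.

1. pair(pair(b, pair(f(pair(b, m(0, p(b), 0)), 0), pair(b, 0))), pair(p(p(0)), pair(pair(f(p(0), b), b), f(b, m(p(p(b)), p(0), 0)))))  →  pair(pair(b, pair(0, pair(b, 0))), pair(p(p(0)), pair(pair(f(p(0), b), b), f(b, m(p(p(b)), p(0), 0)))))   [R2 at 1.2.1]
2. pair(pair(b, pair(0, pair(b, 0))), pair(p(p(0)), pair(pair(f(p(0), b), b), f(b, m(p(p(b)), p(0), 0)))))  →  pair(pair(b, pair(0, pair(b, 0))), pair(p(p(0)), pair(pair(b, b), f(b, m(p(p(b)), p(0), 0)))))   [R2 at 2.2.1.1]
3. pair(pair(b, pair(0, pair(b, 0))), pair(p(p(0)), pair(pair(b, b), f(b, m(p(p(b)), p(0), 0)))))  →  pair(pair(b, pair(0, pair(b, 0))), pair(p(p(0)), pair(pair(b, b), m(p(p(b)), p(0), 0))))   [R2 at 2.2.2]
4. pair(pair(b, pair(0, pair(b, 0))), pair(p(p(0)), pair(pair(b, b), m(p(p(b)), p(0), 0))))  →  pair(pair(b, pair(0, pair(b, 0))), pair(p(p(0)), pair(pair(b, b), 0)))   [R1 at 2.2.2]

pair(pair(b, pair(0, pair(b, 0))), pair(p(p(0)), pair(pair(b, b), 0)))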